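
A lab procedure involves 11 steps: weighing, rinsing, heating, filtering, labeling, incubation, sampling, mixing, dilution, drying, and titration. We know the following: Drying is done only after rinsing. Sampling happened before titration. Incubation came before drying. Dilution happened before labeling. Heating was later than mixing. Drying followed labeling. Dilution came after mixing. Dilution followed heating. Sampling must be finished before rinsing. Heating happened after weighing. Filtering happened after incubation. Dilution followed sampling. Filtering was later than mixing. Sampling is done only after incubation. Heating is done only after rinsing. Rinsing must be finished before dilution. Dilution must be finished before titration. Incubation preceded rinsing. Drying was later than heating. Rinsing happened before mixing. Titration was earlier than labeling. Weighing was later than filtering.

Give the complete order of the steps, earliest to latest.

incubation, sampling, rinsing, mixing, filtering, weighing, heating, dilution, titration, labeling, drying

The constraints fix every adjacent pair, so only one ordering works:
incubation → sampling → rinsing → mixing → filtering → weighing → heating → dilution → titration → labeling → drying.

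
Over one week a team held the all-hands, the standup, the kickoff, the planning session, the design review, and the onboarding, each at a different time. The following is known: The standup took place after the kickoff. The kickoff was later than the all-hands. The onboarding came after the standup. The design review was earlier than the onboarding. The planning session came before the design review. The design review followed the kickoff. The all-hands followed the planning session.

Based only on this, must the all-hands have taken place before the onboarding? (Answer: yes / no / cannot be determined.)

yes

Chain the constraints: the all-hands → the kickoff → the standup → the onboarding. Each link is directly stated, so the all-hands comes before the onboarding.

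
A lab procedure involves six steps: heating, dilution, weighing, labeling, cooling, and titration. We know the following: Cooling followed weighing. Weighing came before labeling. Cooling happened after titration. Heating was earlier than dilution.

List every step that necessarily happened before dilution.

heating

Directly stated before dilution: heating.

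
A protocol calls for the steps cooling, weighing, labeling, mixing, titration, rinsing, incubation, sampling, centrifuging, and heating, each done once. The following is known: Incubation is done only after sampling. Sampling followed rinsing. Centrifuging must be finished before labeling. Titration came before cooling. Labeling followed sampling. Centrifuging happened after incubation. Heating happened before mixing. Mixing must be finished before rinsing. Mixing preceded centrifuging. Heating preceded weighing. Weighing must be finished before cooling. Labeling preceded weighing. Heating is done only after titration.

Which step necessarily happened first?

titration

Titration has a chain of constraints placing it before every other step, so titration must be first.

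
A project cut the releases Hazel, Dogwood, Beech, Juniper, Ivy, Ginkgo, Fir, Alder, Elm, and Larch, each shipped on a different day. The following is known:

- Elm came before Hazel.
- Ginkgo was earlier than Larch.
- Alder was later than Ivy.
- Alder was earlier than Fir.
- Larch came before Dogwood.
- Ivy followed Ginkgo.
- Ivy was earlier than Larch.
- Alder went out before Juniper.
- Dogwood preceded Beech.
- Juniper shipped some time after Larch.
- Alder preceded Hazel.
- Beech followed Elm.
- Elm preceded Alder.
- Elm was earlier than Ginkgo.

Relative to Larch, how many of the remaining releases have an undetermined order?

3

Forced before Larch: Elm, Ginkgo, and Ivy; forced after Larch: Beech, Dogwood, and Juniper.
That leaves Alder, Fir, and Hazel with no forced order relative to Larch — 3.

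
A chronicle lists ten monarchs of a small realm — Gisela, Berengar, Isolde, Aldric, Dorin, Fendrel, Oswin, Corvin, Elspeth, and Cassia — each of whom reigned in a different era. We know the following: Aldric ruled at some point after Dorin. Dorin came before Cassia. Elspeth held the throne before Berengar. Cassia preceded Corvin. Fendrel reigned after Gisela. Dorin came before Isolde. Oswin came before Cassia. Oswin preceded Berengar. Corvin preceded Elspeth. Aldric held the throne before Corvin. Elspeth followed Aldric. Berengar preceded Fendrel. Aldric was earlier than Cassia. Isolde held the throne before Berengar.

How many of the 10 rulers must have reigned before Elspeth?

5

Directly stated before Elspeth: Aldric and Corvin.
Cassia reaches Elspeth via Cassia → Corvin → Elspeth.
Dorin reaches Elspeth via Dorin → Aldric → Elspeth.
Oswin reaches Elspeth via Oswin → Cassia → Corvin → Elspeth.
That's Aldric, Cassia, Corvin, Dorin, and Oswin — 5 in all.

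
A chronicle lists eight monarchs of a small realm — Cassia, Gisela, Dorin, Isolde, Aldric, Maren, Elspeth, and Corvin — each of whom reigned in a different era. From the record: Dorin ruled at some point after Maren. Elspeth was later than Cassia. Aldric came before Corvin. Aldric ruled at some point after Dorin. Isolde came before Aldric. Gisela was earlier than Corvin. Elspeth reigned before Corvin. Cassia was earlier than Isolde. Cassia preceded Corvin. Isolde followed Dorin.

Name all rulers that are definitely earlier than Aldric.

Directly stated before Aldric: Dorin and Isolde.
Cassia reaches Aldric via Cassia → Isolde → Aldric.
Maren reaches Aldric via Maren → Dorin → Aldric.
No chain forces Gisela (or any of the others) ahead of Aldric.

Cassia, Dorin, Isolde, Maren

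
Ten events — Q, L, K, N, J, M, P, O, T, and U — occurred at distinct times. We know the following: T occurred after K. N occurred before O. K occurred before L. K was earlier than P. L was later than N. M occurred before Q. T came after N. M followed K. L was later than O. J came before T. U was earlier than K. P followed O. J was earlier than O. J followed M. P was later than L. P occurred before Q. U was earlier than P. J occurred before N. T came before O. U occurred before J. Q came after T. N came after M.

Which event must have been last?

Q

Every other event has a chain of constraints placing it before Q, so Q is last.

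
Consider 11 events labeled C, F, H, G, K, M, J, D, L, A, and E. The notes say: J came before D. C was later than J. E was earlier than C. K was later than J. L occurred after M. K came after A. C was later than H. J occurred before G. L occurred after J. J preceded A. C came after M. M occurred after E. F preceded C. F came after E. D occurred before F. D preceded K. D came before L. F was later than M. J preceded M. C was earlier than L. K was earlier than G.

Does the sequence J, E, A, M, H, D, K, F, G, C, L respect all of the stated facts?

yes

Check each stated constraint against the proposed order — e.g. J is ahead of C; J is ahead of L. Every pair is in the required order; nothing is violated.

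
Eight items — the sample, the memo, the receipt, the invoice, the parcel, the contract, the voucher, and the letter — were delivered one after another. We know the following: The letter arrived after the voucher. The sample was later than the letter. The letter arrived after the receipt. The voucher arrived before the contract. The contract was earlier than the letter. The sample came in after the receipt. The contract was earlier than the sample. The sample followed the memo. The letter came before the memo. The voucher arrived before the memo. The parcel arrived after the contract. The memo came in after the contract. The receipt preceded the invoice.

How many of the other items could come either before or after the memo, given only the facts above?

Forced before the memo: the contract, the letter, the receipt, and the voucher; forced after the memo: the sample.
That leaves the invoice and the parcel with no forced order relative to the memo — 2.

2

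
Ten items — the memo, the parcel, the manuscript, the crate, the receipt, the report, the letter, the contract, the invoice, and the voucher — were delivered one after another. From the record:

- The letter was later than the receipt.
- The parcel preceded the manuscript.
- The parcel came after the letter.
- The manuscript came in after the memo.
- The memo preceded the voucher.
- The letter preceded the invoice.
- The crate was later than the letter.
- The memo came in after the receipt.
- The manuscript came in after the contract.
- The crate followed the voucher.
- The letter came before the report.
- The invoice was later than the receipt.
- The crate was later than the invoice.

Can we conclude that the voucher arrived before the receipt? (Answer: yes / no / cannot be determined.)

no

Tracing the constraints gives the receipt → the memo → the voucher, so the receipt must come before the voucher.
That means the voucher cannot be before the receipt.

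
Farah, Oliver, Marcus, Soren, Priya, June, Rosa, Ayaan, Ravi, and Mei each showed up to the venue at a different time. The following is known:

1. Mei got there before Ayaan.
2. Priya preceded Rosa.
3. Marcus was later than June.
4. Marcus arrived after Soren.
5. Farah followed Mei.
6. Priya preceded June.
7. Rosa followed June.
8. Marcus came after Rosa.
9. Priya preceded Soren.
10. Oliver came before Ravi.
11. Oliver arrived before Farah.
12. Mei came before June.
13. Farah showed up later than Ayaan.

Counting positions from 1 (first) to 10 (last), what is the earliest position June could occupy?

3

Mei and Priya must both come before June — 2 forced predecessors.
Nothing else is forced ahead of June, so their earliest slot is position 2 + 1 = 3.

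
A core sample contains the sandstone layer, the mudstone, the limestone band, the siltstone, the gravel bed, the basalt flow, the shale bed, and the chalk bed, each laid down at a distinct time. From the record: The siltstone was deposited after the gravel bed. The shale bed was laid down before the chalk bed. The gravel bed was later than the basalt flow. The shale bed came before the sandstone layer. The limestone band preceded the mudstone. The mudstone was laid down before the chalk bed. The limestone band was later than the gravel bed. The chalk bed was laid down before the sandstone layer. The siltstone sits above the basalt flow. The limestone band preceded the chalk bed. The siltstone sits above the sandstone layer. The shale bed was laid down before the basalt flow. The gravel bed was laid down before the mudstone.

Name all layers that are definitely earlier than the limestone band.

Directly stated before the limestone band: the gravel bed.
The basalt flow reaches the limestone band via the basalt flow → the gravel bed → the limestone band.
The shale bed reaches the limestone band via the shale bed → the basalt flow → the gravel bed → the limestone band.

the basalt flow, the gravel bed, the shale bed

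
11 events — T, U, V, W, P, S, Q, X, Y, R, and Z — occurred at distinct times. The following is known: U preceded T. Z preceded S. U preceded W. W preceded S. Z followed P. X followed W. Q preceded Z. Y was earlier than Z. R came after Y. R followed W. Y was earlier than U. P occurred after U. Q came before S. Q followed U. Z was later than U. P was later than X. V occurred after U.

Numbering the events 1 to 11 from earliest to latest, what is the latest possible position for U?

U must come before P, Q, R, S, T, V, W, X, and Z — 9 events forced after it.
Everything else can be placed before U in some valid order, so U can sit as late as position 11 − 9 = 2.

2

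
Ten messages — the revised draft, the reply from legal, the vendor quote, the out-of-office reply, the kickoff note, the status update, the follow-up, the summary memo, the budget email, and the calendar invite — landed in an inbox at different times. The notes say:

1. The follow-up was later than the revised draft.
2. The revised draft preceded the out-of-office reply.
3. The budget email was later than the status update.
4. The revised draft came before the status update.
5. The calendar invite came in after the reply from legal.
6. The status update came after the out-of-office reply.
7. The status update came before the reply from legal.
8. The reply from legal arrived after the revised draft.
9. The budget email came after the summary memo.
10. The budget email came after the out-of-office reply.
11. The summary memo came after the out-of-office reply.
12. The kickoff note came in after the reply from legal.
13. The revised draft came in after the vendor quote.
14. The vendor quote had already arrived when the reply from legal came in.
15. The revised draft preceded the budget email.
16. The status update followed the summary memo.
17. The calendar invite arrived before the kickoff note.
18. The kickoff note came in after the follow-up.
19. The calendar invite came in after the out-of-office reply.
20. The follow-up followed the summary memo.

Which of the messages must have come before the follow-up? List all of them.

the out-of-office reply, the revised draft, the summary memo, the vendor quote

Directly stated before the follow-up: the revised draft and the summary memo.
The out-of-office reply reaches the follow-up via the out-of-office reply → the summary memo → the follow-up.
The vendor quote reaches the follow-up via the vendor quote → the revised draft → the follow-up.
No chain forces the kickoff note (or any of the others) ahead of the follow-up.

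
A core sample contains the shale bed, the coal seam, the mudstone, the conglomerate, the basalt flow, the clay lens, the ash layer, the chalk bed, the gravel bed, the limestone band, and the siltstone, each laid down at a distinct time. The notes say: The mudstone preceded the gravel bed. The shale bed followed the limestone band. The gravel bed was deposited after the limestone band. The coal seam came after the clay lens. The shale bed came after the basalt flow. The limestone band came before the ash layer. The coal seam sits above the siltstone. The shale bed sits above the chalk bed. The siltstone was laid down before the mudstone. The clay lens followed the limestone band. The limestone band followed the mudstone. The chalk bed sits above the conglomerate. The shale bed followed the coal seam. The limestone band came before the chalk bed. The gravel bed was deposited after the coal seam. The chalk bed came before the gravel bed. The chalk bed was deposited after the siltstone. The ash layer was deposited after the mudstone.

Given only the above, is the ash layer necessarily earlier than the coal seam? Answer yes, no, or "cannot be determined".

No chain of stated constraints runs from the ash layer to the coal seam, and none runs from the coal seam to the ash layer either.
So the relative order of the ash layer and the coal seam is not fixed by the given facts.

cannot be determined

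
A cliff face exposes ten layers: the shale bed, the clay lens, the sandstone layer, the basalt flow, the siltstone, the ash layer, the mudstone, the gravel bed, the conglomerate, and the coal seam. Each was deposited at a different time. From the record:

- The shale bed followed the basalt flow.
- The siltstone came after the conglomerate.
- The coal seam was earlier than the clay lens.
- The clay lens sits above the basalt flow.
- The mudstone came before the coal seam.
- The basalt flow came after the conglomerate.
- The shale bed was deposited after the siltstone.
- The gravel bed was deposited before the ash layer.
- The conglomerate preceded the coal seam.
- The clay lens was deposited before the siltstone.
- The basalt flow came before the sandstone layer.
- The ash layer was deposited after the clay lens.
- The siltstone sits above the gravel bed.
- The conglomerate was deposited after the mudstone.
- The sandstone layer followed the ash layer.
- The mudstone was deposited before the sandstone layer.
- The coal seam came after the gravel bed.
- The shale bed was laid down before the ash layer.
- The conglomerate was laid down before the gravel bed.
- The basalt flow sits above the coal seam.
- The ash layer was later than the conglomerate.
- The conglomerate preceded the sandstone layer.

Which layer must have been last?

Every other layer has a chain of constraints placing it before the sandstone layer, so the sandstone layer is last.

the sandstone layer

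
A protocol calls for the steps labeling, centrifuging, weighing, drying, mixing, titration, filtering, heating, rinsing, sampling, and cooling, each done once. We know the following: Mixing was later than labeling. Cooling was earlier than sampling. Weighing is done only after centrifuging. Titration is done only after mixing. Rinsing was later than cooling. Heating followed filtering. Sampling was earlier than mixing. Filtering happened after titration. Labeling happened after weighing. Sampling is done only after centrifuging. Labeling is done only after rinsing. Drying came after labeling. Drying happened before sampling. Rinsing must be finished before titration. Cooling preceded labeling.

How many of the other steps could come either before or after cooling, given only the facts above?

Forced after cooling: drying, filtering, heating, labeling, mixing, rinsing, sampling, and titration.
That leaves centrifuging and weighing with no forced order relative to cooling — 2.

2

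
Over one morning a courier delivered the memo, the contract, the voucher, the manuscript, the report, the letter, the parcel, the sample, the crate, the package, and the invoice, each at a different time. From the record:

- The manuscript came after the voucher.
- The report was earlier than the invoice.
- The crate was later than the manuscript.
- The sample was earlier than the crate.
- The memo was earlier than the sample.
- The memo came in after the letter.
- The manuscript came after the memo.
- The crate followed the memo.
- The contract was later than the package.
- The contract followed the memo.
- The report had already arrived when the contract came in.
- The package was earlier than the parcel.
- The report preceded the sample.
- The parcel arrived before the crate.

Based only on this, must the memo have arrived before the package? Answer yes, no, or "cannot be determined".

cannot be determined

No chain of stated constraints runs from the memo to the package, and none runs from the package to the memo either.
So the relative order of the memo and the package is not fixed by the given facts.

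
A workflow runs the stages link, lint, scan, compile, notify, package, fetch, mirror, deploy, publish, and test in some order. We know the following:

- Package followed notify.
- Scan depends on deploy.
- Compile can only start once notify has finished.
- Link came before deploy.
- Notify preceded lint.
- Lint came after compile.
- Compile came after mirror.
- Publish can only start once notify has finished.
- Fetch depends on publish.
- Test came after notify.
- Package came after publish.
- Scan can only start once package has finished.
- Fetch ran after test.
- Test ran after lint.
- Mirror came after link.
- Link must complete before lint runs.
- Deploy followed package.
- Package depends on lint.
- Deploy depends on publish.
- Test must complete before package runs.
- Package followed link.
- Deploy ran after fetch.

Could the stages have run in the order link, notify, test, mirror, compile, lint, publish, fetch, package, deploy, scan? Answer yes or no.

The constraints require lint before test, but in the proposed sequence test appears ahead of lint. That one violation is enough.

no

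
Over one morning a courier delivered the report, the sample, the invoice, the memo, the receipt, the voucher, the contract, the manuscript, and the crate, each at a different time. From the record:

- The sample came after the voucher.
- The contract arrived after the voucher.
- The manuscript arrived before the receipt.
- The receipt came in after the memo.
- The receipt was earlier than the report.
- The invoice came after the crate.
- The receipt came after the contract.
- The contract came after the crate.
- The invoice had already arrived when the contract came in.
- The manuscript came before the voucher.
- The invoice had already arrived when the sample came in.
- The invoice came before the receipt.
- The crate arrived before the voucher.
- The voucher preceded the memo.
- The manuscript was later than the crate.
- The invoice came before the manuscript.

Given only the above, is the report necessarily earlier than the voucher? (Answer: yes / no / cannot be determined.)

Tracing the constraints gives the voucher → the contract → the receipt → the report, so the voucher must come before the report.
That means the report cannot be before the voucher.

no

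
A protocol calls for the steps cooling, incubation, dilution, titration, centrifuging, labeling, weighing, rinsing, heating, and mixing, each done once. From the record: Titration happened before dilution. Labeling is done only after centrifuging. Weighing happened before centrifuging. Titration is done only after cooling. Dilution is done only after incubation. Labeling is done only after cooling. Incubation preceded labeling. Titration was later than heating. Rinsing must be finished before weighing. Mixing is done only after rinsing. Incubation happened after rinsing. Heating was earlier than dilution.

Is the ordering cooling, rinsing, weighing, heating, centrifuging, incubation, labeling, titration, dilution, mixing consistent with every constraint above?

Check each stated constraint against the proposed order — e.g. cooling is ahead of titration; rinsing is ahead of mixing. Every pair is in the required order; nothing is violated.

yes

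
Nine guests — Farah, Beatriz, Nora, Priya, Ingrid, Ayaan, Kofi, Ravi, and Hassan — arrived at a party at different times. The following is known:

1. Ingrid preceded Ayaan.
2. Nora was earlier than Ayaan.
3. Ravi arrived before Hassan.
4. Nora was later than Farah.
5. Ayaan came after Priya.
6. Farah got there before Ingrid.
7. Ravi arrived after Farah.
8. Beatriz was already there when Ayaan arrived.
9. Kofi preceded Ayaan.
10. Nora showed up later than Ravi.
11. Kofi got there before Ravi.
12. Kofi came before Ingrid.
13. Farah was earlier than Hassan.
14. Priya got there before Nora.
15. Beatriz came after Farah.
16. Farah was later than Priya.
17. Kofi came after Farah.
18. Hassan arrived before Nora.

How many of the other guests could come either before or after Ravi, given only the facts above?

2

Forced before Ravi: Farah, Kofi, and Priya; forced after Ravi: Ayaan, Hassan, and Nora.
That leaves Beatriz and Ingrid with no forced order relative to Ravi — 2.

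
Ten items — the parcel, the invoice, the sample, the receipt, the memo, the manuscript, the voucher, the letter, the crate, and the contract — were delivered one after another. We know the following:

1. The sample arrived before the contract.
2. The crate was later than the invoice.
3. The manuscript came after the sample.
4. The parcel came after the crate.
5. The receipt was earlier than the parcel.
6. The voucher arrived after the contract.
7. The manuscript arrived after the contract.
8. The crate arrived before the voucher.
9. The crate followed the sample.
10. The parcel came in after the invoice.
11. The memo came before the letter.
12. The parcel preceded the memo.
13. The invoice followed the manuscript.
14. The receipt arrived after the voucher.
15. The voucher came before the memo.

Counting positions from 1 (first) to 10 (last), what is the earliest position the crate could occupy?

The contract, the invoice, the manuscript, and the sample must all come before the crate — 4 forced predecessors.
Nothing else is forced ahead of the crate, so its earliest slot is position 4 + 1 = 5.

5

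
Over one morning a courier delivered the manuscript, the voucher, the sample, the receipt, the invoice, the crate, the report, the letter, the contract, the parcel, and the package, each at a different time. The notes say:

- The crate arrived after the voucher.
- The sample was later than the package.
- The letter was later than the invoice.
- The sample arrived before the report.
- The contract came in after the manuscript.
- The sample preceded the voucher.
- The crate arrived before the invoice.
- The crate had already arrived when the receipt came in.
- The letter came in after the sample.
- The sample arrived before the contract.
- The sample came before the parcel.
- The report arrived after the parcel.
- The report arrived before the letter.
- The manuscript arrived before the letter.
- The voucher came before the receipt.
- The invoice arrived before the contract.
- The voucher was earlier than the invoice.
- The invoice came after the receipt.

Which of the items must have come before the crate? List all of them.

Directly stated before the crate: the voucher.
The package reaches the crate via the package → the sample → the voucher → the crate.
The sample reaches the crate via the sample → the voucher → the crate.
No chain forces the invoice (or any of the others) ahead of the crate.

the package, the sample, the voucher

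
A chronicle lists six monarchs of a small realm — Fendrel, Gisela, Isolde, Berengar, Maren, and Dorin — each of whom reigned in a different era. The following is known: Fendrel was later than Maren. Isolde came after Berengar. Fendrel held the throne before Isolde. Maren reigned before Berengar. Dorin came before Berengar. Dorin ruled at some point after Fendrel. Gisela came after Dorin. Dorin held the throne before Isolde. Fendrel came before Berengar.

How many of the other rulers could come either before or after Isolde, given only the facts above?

Forced before Isolde: Berengar, Dorin, Fendrel, and Maren.
That leaves Gisela with no forced order relative to Isolde — 1.

1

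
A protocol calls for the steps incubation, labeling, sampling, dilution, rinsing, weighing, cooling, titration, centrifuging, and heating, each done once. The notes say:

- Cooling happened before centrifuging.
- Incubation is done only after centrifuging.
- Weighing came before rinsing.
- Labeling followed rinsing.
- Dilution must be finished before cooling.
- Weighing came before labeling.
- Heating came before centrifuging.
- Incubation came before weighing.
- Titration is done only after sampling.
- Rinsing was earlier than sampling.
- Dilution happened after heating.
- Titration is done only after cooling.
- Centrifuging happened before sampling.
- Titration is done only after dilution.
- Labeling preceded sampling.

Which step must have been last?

Every other step has a chain of constraints placing it before titration, so titration is last.

titration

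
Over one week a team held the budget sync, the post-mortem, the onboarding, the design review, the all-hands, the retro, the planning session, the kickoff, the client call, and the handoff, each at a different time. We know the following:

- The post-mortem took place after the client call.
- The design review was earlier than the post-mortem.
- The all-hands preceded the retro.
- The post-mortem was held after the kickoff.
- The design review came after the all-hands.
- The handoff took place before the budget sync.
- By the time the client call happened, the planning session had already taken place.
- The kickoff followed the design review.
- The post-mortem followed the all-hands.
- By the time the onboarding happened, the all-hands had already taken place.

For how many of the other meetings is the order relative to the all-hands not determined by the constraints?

4

Forced after the all-hands: the design review, the kickoff, the onboarding, the post-mortem, and the retro.
That leaves the budget sync, the client call, the handoff, and the planning session with no forced order relative to the all-hands — 4.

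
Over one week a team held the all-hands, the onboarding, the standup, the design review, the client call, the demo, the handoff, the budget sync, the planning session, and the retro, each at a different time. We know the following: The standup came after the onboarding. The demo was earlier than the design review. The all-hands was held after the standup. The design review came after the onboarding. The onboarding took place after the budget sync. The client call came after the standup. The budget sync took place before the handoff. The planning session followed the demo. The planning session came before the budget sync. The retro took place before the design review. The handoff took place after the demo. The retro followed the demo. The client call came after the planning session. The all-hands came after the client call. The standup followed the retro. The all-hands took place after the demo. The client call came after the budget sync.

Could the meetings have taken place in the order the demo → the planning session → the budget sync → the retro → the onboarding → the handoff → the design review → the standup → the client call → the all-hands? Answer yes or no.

Check each stated constraint against the proposed order — e.g. the planning session is ahead of the client call; the demo is ahead of the all-hands. Every pair is in the required order; nothing is violated.

yes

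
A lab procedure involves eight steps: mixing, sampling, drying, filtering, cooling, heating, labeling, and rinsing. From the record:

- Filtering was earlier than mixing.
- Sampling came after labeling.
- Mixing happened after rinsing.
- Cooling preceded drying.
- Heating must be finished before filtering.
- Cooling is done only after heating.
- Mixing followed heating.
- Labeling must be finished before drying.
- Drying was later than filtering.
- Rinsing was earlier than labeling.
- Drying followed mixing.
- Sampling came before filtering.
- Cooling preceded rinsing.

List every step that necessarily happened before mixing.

cooling, filtering, heating, labeling, rinsing, sampling

Directly stated before mixing: filtering, heating, and rinsing.
Cooling reaches mixing via cooling → rinsing → mixing.
Labeling reaches mixing via labeling → sampling → filtering → mixing.
Sampling reaches mixing via sampling → filtering → mixing.
No chain forces drying ahead of mixing.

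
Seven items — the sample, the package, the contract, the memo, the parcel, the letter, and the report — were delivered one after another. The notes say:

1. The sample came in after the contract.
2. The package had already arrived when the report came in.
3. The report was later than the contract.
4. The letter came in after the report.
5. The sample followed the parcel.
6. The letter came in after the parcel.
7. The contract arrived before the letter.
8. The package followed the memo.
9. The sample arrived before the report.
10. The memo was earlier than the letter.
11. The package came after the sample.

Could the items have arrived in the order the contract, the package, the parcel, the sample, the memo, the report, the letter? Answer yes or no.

The constraints require the sample before the package, but in the proposed sequence the package appears ahead of the sample. That one violation is enough.

no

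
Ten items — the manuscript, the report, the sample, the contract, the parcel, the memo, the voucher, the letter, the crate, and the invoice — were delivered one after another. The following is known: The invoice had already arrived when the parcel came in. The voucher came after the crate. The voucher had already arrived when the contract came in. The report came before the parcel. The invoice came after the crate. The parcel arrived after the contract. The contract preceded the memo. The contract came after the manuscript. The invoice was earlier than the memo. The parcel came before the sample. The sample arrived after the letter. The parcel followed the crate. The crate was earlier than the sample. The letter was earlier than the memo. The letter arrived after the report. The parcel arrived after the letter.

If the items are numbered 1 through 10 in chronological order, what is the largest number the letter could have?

The letter must come before the memo, the parcel, and the sample — 3 items forced after it.
Everything else can be placed before the letter in some valid order, so the letter can sit as late as position 10 − 3 = 7.

7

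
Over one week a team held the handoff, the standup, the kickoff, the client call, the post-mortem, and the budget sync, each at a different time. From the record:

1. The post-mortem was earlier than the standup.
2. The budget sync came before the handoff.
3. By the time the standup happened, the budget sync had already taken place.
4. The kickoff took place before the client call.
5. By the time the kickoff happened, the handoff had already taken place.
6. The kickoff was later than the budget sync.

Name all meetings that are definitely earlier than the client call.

the budget sync, the handoff, the kickoff

Directly stated before the client call: the kickoff.
The budget sync reaches the client call via the budget sync → the kickoff → the client call.
The handoff reaches the client call via the handoff → the kickoff → the client call.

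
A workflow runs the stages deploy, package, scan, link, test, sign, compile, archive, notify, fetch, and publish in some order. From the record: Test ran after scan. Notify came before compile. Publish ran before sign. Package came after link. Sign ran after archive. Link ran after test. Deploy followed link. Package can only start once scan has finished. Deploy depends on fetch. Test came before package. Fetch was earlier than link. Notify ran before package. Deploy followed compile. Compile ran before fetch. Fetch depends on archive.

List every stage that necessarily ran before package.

archive, compile, fetch, link, notify, scan, test

Directly stated before package: link, notify, scan, and test.
Archive reaches package via archive → fetch → link → package.
Compile reaches package via compile → fetch → link → package.
Fetch reaches package via fetch → link → package.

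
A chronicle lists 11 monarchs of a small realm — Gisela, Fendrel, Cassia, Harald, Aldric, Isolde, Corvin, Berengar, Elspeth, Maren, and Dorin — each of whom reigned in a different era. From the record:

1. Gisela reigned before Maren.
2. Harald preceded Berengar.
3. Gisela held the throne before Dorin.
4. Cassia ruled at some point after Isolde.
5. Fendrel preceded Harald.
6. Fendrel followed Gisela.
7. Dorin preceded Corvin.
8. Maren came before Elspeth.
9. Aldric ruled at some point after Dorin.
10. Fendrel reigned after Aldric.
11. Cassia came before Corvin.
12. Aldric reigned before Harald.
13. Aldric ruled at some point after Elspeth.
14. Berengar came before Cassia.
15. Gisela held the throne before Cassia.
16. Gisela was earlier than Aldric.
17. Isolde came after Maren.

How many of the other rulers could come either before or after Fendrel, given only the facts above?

1

Forced before Fendrel: Aldric, Dorin, Elspeth, Gisela, and Maren; forced after Fendrel: Berengar, Cassia, Corvin, and Harald.
That leaves Isolde with no forced order relative to Fendrel — 1.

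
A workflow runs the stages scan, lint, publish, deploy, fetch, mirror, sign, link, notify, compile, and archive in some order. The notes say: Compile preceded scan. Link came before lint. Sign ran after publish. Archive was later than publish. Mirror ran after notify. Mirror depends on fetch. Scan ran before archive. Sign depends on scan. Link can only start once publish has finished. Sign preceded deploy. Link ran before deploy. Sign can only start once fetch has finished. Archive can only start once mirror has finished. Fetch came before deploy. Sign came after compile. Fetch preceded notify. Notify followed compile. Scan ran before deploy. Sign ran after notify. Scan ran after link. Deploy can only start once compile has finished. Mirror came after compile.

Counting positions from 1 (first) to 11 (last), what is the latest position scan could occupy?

Scan must come before archive, deploy, and sign — 3 stages forced after it.
Everything else can be placed before scan in some valid order, so scan can sit as late as position 11 − 3 = 8.

8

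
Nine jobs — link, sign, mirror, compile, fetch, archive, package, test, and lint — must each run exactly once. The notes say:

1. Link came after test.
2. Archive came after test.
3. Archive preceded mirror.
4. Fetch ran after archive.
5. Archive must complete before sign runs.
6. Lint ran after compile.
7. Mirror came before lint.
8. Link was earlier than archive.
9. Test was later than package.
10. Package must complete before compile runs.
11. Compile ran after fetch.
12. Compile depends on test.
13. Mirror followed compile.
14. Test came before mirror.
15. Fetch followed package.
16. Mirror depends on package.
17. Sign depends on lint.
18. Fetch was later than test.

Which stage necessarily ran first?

package

Package has a chain of constraints placing it before every other stage, so package must be first.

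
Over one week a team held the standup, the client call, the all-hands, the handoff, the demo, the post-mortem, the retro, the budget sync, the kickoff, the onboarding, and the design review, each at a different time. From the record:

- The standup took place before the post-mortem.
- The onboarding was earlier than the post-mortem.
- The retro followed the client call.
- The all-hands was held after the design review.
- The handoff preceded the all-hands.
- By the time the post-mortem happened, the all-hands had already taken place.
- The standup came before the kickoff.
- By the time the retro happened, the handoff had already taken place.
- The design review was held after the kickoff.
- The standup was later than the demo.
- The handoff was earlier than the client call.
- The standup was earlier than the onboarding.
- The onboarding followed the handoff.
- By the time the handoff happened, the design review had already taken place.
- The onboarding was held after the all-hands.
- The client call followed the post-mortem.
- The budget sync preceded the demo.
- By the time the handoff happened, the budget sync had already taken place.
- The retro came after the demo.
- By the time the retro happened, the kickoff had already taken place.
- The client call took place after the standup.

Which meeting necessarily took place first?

The budget sync has a chain of constraints placing it before every other meeting, so the budget sync must be first.

the budget sync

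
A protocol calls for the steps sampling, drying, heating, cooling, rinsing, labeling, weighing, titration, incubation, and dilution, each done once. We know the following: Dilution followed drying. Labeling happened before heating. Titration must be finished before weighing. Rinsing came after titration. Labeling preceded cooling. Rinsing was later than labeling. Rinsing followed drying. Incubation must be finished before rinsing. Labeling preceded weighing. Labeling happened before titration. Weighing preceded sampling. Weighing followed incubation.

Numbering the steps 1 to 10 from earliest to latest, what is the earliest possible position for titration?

Labeling must come before titration — 1 forced predecessor.
Nothing else is forced ahead of titration, so its earliest slot is position 1 + 1 = 2.

2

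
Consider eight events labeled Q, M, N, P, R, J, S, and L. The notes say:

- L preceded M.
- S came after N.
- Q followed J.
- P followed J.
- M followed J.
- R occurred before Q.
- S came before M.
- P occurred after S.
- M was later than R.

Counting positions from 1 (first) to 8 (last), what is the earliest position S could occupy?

2

N must come before S — 1 forced predecessor.
Nothing else is forced ahead of S, so its earliest slot is position 1 + 1 = 2.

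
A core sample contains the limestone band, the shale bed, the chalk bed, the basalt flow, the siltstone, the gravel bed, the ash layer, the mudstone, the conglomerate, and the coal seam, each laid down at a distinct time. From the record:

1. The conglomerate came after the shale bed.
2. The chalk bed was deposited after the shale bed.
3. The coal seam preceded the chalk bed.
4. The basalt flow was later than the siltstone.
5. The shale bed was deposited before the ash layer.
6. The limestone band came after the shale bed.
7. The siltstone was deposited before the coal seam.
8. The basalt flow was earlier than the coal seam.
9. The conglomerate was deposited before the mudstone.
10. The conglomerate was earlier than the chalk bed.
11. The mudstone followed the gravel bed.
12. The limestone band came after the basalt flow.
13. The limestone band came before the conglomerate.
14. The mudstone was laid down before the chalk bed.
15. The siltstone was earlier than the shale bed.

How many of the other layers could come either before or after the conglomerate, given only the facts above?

Forced before the conglomerate: the basalt flow, the limestone band, the shale bed, and the siltstone; forced after the conglomerate: the chalk bed and the mudstone.
That leaves the ash layer, the coal seam, and the gravel bed with no forced order relative to the conglomerate — 3.

3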